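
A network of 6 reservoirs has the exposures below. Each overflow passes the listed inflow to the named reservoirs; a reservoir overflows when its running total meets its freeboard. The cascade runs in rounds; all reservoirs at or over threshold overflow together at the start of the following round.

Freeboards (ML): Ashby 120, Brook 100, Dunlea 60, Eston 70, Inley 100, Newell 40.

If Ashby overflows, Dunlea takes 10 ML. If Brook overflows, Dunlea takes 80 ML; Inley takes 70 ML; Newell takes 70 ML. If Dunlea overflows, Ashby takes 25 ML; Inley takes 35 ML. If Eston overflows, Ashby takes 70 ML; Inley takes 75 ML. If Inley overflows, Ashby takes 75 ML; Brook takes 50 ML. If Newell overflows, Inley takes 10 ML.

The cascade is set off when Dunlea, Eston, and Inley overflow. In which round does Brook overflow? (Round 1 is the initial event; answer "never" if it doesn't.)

Round 1 — Dunlea, Eston, Inley overflow (initial).
  Ashby: +25+70+75 → 170 ≥ 120
  Brook: +50 → 50 < 100
Round 2 — Ashby overflows.
No further overflows.

never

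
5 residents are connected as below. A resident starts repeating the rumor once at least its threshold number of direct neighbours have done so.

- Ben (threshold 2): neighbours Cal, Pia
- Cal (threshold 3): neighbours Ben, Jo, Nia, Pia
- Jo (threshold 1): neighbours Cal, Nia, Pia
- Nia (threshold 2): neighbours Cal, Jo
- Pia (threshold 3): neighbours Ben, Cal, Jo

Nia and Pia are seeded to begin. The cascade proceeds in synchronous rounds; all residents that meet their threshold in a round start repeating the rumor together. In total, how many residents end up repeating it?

5

Round 1 — Nia, Pia start repeating the rumor (initial).
Round 2 — checking thresholds:
  Ben: 1 of 2 neighbours < 2, holds.
  Cal: 2 of 4 neighbours < 3, holds.
  Jo: 2 of 3 neighbours ≥ 1, starts repeating the rumor.
Round 3 — checking thresholds:
  Ben: 1 of 2 neighbours < 2, holds.
  Cal: 3 of 4 neighbours ≥ 3, starts repeating the rumor.
Round 4 — checking thresholds:
  Ben: 2 of 2 neighbours ≥ 2, starts repeating the rumor.
Round 5 — no new spreads; cascade stops.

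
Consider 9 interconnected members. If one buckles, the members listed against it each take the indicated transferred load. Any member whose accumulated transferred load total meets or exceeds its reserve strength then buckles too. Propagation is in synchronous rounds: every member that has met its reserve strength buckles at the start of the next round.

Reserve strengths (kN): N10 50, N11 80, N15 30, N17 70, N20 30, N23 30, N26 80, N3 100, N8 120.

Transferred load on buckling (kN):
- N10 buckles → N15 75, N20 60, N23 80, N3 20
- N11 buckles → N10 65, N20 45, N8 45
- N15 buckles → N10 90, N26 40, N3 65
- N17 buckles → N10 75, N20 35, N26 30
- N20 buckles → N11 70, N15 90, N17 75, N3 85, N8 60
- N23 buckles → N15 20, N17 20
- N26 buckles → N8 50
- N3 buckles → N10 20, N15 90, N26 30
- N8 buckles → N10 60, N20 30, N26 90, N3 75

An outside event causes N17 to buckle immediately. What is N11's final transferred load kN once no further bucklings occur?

Round 1 — N17 buckles (initial).
  N10: +75 → 75 ≥ 50
  N20: +35 → 35 ≥ 30
  N26: +30 → 30 < 80
Round 2 — N10, N20 buckle.
  N11: +70 → 70 < 80
  N15: +75+90 → 165 ≥ 30
  N23: +80 → 80 ≥ 30
  N3: +20+85 → 105 ≥ 100
  N8: +60 → 60 < 120
Round 3 — N15, N23, N3 buckle.
  N26: +40+30 → 100 ≥ 80
Round 4 — N26 buckles.
  N8: +50 → 110 < 120
No further bucklings.

70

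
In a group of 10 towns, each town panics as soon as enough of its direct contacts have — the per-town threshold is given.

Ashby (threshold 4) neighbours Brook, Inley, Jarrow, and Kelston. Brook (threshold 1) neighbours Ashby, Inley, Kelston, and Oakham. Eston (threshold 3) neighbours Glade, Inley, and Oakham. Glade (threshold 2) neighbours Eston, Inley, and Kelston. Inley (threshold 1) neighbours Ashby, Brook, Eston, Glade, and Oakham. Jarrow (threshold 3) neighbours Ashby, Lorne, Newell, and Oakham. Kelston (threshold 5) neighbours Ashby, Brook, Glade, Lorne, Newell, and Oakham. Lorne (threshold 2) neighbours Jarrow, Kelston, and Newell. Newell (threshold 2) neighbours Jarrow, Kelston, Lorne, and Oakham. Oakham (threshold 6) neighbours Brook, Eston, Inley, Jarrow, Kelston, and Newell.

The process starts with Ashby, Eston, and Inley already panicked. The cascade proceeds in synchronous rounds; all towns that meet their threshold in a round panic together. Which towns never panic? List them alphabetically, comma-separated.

Round 1 — Ashby, Eston, Inley panic (initial).
Round 2 — checking thresholds:
  Brook: 2 of 4 neighbours ≥ 1, panics.
  Glade: 2 of 3 neighbours ≥ 2, panics.
  Jarrow: 1 of 4 neighbours < 3, not yet.
  Kelston: 1 of 6 neighbours < 5, not yet.
  Oakham: 2 of 6 neighbours < 6, not yet.
Round 3 — no new panics; cascade stops.

Jarrow, Kelston, Lorne, Newell, Oakham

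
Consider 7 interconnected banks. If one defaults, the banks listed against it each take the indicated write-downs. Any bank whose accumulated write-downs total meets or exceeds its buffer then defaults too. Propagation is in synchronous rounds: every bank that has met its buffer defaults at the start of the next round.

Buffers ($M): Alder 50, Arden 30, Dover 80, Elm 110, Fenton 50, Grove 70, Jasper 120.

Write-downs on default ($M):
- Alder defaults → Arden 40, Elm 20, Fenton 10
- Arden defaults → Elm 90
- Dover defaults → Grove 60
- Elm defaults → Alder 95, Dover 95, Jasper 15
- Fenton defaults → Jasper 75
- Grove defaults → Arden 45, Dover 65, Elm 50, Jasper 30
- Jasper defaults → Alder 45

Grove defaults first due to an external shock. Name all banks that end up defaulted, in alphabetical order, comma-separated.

Round 1 — Grove defaults (initial).
  Arden: +45 → 45 ≥ 30
  Dover: +65 → 65 < 80
  Elm: +50 → 50 < 110
  Jasper: +30 → 30 < 120
Round 2 — Arden defaults.
  Elm: +90 → 140 ≥ 110
Round 3 — Elm defaults.
  Alder: +95 → 95 ≥ 50
  Dover: +95 → 160 ≥ 80
  Jasper: +15 → 45 < 120
Round 4 — Alder, Dover default.
  Fenton: +10 → 10 < 50
No further defaults.

Alder, Arden, Dover, Elm, Grove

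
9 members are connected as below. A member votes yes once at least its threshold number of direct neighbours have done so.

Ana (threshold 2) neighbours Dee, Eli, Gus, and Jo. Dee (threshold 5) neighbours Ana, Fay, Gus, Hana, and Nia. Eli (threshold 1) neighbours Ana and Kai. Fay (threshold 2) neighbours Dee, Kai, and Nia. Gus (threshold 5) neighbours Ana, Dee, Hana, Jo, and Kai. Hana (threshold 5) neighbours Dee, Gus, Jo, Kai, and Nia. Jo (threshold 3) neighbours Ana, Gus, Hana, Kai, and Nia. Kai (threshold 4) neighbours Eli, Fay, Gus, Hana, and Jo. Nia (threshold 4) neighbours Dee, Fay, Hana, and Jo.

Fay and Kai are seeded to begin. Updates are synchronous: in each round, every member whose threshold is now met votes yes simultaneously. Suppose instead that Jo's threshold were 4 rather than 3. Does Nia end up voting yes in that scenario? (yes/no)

With Jo's threshold at 4:
Round 1 — Fay, Kai vote yes (initial).
Round 2 — checking thresholds:
  Dee: 1 of 5 neighbours < 5, not yet.
  Eli: 1 of 2 neighbours ≥ 1, votes yes.
  Gus: 1 of 5 neighbours < 5, not yet.
  Hana: 1 of 5 neighbours < 5, not yet.
  Jo: 1 of 5 neighbours < 4, not yet.
  Nia: 1 of 4 neighbours < 4, not yet.
Round 3 — no new yes votes; cascade stops.

no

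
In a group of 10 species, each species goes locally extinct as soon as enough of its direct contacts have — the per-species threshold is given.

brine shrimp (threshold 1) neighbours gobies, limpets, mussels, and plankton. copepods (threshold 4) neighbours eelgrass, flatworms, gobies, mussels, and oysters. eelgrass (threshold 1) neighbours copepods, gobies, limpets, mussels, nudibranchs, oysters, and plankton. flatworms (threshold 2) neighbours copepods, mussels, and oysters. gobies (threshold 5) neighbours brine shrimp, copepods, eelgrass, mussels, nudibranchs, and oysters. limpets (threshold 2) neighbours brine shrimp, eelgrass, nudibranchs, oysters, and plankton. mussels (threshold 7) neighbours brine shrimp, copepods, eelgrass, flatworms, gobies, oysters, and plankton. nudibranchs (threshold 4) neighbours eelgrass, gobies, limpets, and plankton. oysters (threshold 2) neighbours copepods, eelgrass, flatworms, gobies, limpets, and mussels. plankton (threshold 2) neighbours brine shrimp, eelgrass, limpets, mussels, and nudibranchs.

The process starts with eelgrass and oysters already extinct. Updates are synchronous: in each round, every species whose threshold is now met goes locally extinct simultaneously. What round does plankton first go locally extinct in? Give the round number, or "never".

Round 1 — eelgrass, oysters go locally extinct (initial).
Round 2 — checking thresholds:
  copepods: 2 of 5 neighbours < 4, not yet.
  flatworms: 1 of 3 neighbours < 2, not yet.
  gobies: 2 of 6 neighbours < 5, not yet.
  limpets: 2 of 5 neighbours ≥ 2, goes locally extinct.
  mussels: 2 of 7 neighbours < 7, not yet.
  nudibranchs: 1 of 4 neighbours < 4, not yet.
  plankton: 1 of 5 neighbours < 2, not yet.
Round 3 — checking thresholds:
  brine shrimp: 1 of 4 neighbours ≥ 1, goes locally extinct.
  copepods: 2 of 5 neighbours < 4, not yet.
  flatworms: 1 of 3 neighbours < 2, not yet.
  gobies: 2 of 6 neighbours < 5, not yet.
  mussels: 2 of 7 neighbours < 7, not yet.
  nudibranchs: 2 of 4 neighbours < 4, not yet.
  plankton: 2 of 5 neighbours ≥ 2, goes locally extinct.
Round 4 — no new extinctions; cascade stops.

3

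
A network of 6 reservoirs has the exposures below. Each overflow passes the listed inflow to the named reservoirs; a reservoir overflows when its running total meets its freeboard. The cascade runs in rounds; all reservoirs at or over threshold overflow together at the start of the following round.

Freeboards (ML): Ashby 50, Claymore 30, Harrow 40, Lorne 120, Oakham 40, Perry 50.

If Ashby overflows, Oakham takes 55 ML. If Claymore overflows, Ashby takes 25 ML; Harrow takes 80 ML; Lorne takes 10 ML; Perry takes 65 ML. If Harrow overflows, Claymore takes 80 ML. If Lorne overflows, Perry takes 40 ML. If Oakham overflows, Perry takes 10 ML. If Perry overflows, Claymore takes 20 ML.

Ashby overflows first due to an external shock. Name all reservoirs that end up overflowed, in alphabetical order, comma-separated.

Round 1 — Ashby overflows (initial).
  Oakham: +55 → 55 ≥ 40
Round 2 — Oakham overflows.
  Perry: +10 → 10 < 50
No further overflows.

Ashby, Oakham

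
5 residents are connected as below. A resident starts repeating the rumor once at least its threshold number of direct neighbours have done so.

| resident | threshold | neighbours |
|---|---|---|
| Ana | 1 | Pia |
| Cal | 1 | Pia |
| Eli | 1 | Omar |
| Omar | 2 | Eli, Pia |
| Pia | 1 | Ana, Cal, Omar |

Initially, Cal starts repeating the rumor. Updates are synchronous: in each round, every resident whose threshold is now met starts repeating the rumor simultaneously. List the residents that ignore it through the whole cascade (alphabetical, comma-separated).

Eli, Omar

Round 1 — Cal starts repeating the rumor (initial).
Round 2 — checking thresholds:
  Pia: 1 of 3 neighbours ≥ 1, starts repeating the rumor.
Round 3 — checking thresholds:
  Ana: 1 of 1 neighbours ≥ 1, starts repeating the rumor.
  Omar: 1 of 2 neighbours < 2, below threshold.
Round 4 — no new spreads; cascade stops.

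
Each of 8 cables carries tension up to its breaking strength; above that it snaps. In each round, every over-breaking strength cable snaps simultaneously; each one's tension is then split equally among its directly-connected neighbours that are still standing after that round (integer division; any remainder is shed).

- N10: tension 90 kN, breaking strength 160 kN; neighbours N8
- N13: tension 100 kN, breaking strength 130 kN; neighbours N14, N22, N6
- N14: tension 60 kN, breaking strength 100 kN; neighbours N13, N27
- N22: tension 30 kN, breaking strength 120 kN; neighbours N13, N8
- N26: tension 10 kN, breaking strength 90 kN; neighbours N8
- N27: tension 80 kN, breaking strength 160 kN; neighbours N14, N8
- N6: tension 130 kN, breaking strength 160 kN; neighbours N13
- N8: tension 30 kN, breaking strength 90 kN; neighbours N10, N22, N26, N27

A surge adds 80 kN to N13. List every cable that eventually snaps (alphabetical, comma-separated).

Round 1 — N13 at 180 > 130. N13 snaps.
  N13 sheds 180 kN to N14, N22, N6: 60 each.
    N14: 60+60 = 120 > 100
    N22: 30+60 = 90 ≤ 120
    N6: 130+60 = 190 > 160
Round 2 — N14, N6 snap.
  N14 sheds 120 kN to N27: 120 each.
    N27: 80+120 = 200 > 160
  N6 sheds 190 kN: no online neighbours, lost.
Round 3 — N27 snaps.
  N27 sheds 200 kN to N8: 200 each.
    N8: 30+200 = 230 > 90
Round 4 — N8 snaps.
  N8 sheds 230 kN to N10, N22, N26: 76 each (2 lost).
    N10: 90+76 = 166 > 160
    N22: 90+76 = 166 > 120
    N26: 10+76 = 86 ≤ 90
Round 5 — N10, N22 snap.
  N10 sheds 166 kN: no online neighbours, lost.
  N22 sheds 166 kN: no online neighbours, lost.
No further breaks.

N10, N13, N14, N22, N27, N6, N8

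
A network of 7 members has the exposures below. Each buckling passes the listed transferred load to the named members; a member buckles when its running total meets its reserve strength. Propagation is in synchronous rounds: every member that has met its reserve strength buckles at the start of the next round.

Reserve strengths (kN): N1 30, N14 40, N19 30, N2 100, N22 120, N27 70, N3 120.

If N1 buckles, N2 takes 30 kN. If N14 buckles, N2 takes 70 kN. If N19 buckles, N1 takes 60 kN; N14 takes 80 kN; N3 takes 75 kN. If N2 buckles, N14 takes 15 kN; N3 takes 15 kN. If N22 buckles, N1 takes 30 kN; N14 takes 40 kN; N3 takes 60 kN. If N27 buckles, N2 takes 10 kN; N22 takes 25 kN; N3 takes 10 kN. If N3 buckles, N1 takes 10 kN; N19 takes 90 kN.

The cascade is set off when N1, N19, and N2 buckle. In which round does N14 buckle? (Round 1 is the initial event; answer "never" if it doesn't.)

2

Round 1 — N1, N19, N2 buckle (initial).
  N14: +80+15 → 95 ≥ 40
  N3: +75+15 → 90 < 120
Round 2 — N14 buckles.
No further bucklings.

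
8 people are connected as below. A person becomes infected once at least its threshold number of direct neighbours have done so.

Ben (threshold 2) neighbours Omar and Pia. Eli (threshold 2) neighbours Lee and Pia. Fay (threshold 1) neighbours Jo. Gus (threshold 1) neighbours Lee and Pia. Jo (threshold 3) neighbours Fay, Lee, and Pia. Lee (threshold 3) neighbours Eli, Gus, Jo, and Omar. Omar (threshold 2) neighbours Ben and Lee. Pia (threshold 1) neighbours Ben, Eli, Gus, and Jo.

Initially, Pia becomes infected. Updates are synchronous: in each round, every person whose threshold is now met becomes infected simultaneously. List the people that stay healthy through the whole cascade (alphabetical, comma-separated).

Ben, Eli, Fay, Jo, Lee, Omar

Round 1 — Pia becomes infected (initial).
Round 2 — checking thresholds:
  Ben: 1 of 2 neighbours < 2, not yet.
  Eli: 1 of 2 neighbours < 2, not yet.
  Gus: 1 of 2 neighbours ≥ 1, becomes infected.
  Jo: 1 of 3 neighbours < 3, not yet.
Round 3 — no new infections; cascade stops.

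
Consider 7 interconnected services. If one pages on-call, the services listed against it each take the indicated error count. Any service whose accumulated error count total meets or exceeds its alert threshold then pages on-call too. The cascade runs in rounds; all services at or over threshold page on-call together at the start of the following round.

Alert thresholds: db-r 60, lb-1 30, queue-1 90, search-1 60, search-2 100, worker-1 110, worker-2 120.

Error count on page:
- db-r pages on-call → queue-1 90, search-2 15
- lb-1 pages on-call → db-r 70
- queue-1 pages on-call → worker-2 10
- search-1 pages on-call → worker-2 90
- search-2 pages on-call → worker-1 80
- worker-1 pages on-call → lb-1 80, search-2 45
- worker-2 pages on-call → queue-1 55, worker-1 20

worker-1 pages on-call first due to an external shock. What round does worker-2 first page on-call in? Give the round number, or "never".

Round 1 — worker-1 pages on-call (initial).
  lb-1: +80 → 80 ≥ 30
  search-2: +45 → 45 < 100
Round 2 — lb-1 pages on-call.
  db-r: +70 → 70 ≥ 60
Round 3 — db-r pages on-call.
  queue-1: +90 → 90 ≥ 90
  search-2: +15 → 60 < 100
Round 4 — queue-1 pages on-call.
  worker-2: +10 → 10 < 120
No further pages.

never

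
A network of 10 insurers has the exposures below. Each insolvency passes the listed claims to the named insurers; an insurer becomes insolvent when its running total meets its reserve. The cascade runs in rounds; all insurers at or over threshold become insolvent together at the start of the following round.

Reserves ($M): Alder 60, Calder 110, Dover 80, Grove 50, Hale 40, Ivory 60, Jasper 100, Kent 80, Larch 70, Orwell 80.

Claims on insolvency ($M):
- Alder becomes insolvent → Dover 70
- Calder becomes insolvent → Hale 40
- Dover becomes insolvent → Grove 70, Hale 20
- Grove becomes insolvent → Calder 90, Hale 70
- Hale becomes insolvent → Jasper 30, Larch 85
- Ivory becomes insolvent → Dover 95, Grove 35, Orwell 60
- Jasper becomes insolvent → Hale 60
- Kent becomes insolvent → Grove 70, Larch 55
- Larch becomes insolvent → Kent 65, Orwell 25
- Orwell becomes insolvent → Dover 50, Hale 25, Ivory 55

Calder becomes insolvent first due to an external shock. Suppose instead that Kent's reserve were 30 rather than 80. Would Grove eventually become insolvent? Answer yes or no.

yes

With Kent's reserve at 30:
Round 1 — Calder becomes insolvent (initial).
  Hale: +40 → 40 ≥ 40
Round 2 — Hale becomes insolvent.
  Jasper: +30 → 30 < 100
  Larch: +85 → 85 ≥ 70
Round 3 — Larch becomes insolvent.
  Kent: +65 → 65 ≥ 30
  Orwell: +25 → 25 < 80
Round 4 — Kent becomes insolvent.
  Grove: +70 → 70 ≥ 50
Round 5 — Grove becomes insolvent.
No further insolvencies.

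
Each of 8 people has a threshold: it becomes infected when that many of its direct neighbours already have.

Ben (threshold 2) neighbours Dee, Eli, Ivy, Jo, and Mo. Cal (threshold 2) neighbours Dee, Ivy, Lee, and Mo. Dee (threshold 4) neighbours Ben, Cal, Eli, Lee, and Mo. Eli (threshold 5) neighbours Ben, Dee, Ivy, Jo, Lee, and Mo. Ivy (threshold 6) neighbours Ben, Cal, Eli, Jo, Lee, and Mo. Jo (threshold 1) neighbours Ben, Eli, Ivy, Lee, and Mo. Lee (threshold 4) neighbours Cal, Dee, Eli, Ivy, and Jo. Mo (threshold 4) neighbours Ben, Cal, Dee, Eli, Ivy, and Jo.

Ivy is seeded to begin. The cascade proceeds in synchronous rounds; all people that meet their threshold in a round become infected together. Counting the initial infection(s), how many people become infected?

Round 1 — Ivy becomes infected (initial).
Round 2 — checking thresholds:
  Ben: 1 of 5 neighbours < 2, holds.
  Cal: 1 of 4 neighbours < 2, holds.
  Eli: 1 of 6 neighbours < 5, holds.
  Jo: 1 of 5 neighbours ≥ 1, becomes infected.
  Lee: 1 of 5 neighbours < 4, holds.
  Mo: 1 of 6 neighbours < 4, holds.
Round 3 — checking thresholds:
  Ben: 2 of 5 neighbours ≥ 2, becomes infected.
  Cal: 1 of 4 neighbours < 2, holds.
  Eli: 2 of 6 neighbours < 5, holds.
  Lee: 2 of 5 neighbours < 4, holds.
  Mo: 2 of 6 neighbours < 4, holds.
Round 4 — no new infections; cascade stops.

3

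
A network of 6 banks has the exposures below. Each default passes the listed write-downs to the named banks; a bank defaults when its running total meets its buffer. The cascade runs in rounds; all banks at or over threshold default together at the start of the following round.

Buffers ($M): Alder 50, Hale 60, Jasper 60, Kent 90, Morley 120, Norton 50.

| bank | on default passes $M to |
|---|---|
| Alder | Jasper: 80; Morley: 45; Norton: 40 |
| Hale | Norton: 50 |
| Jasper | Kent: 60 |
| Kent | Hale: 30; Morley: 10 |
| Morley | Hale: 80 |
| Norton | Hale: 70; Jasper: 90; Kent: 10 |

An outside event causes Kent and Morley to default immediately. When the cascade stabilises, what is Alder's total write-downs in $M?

0

Round 1 — Kent, Morley default (initial).
  Hale: +30+80 → 110 ≥ 60
Round 2 — Hale defaults.
  Norton: +50 → 50 ≥ 50
Round 3 — Norton defaults.
  Jasper: +90 → 90 ≥ 60
Round 4 — Jasper defaults.
No further defaults.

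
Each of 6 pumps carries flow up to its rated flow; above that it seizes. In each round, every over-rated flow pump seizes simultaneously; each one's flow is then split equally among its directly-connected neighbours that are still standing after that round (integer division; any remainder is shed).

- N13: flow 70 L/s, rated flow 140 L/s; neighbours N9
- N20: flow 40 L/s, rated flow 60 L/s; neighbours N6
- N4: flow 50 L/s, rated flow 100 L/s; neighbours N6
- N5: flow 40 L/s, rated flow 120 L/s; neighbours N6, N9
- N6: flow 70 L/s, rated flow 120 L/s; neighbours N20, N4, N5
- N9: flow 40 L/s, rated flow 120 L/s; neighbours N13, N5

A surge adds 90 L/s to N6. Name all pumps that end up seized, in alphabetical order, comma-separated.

N20, N4, N6

Round 1 — N6 at 160 > 120. N6 seizes.
  N6 sheds 160 L/s to N20, N4, N5: 53 each (1 lost).
    N20: 40+53 = 93 > 60
    N4: 50+53 = 103 > 100
    N5: 40+53 = 93 ≤ 120
Round 2 — N20, N4 seize.
  N20 sheds 93 L/s: no online neighbours, lost.
  N4 sheds 103 L/s: no online neighbours, lost.
No further seizures.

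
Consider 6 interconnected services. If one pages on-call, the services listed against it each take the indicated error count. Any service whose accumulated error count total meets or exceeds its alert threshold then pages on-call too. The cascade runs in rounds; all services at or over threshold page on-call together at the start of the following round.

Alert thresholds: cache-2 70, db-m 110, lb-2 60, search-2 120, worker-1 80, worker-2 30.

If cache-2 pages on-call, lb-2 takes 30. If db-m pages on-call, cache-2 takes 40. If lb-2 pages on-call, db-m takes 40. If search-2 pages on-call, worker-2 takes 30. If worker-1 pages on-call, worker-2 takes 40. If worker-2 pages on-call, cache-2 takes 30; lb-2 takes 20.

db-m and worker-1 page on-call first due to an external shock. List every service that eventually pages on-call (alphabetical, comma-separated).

cache-2, db-m, worker-1, worker-2

Round 1 — db-m, worker-1 page on-call (initial).
  cache-2: +40 → 40 < 70
  worker-2: +40 → 40 ≥ 30
Round 2 — worker-2 pages on-call.
  cache-2: +30 → 70 ≥ 70
  lb-2: +20 → 20 < 60
Round 3 — cache-2 pages on-call.
  lb-2: +30 → 50 < 60
No further pages.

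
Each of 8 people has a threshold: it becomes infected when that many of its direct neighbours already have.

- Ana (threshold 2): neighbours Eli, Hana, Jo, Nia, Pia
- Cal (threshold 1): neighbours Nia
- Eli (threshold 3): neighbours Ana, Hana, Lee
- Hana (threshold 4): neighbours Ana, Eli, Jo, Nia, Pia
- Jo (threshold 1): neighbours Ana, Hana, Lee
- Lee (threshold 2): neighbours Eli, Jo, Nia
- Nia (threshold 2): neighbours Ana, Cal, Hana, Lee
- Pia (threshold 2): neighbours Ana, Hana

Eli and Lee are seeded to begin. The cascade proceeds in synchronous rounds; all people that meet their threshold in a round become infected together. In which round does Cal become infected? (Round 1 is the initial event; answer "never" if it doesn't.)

5

Round 1 — Eli, Lee become infected (initial).
Round 2 — checking thresholds:
  Ana: 1 of 5 neighbours < 2, below threshold.
  Hana: 1 of 5 neighbours < 4, below threshold.
  Jo: 1 of 3 neighbours ≥ 1, becomes infected.
  Nia: 1 of 4 neighbours < 2, below threshold.
Round 3 — checking thresholds:
  Ana: 2 of 5 neighbours ≥ 2, becomes infected.
  Hana: 2 of 5 neighbours < 4, below threshold.
  Nia: 1 of 4 neighbours < 2, below threshold.
Round 4 — checking thresholds:
  Hana: 3 of 5 neighbours < 4, below threshold.
  Nia: 2 of 4 neighbours ≥ 2, becomes infected.
  Pia: 1 of 2 neighbours < 2, below threshold.
Round 5 — checking thresholds:
  Cal: 1 of 1 neighbours ≥ 1, becomes infected.
  Hana: 4 of 5 neighbours ≥ 4, becomes infected.
  Pia: 1 of 2 neighbours < 2, below threshold.
Round 6 — checking thresholds:
  Pia: 2 of 2 neighbours ≥ 2, becomes infected.
Round 7 — no new infections; cascade stops.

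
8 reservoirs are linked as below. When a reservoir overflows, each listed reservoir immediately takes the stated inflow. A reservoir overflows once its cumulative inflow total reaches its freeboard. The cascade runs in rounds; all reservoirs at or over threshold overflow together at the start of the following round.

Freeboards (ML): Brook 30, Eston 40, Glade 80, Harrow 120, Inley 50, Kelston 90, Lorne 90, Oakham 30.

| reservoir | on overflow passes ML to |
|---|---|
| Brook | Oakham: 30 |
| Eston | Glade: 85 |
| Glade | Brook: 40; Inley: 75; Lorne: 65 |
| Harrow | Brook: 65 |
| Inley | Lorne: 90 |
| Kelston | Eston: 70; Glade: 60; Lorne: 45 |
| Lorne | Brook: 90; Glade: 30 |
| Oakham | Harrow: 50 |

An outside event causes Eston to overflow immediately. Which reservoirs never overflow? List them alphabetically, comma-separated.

Harrow, Kelston

Round 1 — Eston overflows (initial).
  Glade: +85 → 85 ≥ 80
Round 2 — Glade overflows.
  Brook: +40 → 40 ≥ 30
  Inley: +75 → 75 ≥ 50
  Lorne: +65 → 65 < 90
Round 3 — Brook, Inley overflow.
  Lorne: +90 → 155 ≥ 90
  Oakham: +30 → 30 ≥ 30
Round 4 — Lorne, Oakham overflow.
  Harrow: +50 → 50 < 120
No further overflows.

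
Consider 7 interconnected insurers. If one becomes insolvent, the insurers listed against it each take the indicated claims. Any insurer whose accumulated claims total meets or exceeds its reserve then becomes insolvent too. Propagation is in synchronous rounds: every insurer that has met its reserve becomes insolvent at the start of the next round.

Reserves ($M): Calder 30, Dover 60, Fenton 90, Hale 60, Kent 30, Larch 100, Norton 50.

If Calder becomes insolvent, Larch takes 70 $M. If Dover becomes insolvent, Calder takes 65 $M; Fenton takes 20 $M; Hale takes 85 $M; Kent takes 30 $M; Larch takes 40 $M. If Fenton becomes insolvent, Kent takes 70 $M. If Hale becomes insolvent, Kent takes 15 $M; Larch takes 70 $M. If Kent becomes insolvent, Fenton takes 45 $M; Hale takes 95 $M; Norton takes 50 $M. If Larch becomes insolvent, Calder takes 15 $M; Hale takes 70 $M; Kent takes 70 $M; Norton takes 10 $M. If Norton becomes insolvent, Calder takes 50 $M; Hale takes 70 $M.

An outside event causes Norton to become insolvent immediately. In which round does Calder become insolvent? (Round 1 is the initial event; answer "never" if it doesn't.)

Round 1 — Norton becomes insolvent (initial).
  Calder: +50 → 50 ≥ 30
  Hale: +70 → 70 ≥ 60
Round 2 — Calder, Hale become insolvent.
  Kent: +15 → 15 < 30
  Larch: +70+70 → 140 ≥ 100
Round 3 — Larch becomes insolvent.
  Kent: +70 → 85 ≥ 30
Round 4 — Kent becomes insolvent.
  Fenton: +45 → 45 < 90
No further insolvencies.

2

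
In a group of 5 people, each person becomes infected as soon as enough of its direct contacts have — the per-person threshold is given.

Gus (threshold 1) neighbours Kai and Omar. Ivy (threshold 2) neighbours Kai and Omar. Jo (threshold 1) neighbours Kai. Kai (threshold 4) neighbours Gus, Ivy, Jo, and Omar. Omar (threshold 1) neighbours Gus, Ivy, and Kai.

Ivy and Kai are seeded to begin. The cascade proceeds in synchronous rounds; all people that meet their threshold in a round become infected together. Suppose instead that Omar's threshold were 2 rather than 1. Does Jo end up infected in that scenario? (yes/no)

yes

With Omar's threshold at 2:
Round 1 — Ivy, Kai become infected (initial).
Round 2 — checking thresholds:
  Gus: 1 of 2 neighbours ≥ 1, becomes infected.
  Jo: 1 of 1 neighbours ≥ 1, becomes infected.
  Omar: 2 of 3 neighbours ≥ 2, becomes infected.
Round 3 — no new infections; cascade stops.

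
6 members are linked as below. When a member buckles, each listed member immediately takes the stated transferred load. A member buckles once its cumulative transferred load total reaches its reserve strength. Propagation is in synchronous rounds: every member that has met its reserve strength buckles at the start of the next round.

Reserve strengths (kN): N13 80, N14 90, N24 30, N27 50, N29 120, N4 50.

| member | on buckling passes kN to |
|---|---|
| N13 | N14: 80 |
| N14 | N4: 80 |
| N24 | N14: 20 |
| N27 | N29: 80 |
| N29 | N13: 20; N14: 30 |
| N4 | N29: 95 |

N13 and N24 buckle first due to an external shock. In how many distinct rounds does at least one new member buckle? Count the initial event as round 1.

Round 1 — N13, N24 buckle (initial).
  N14: +80+20 → 100 ≥ 90
Round 2 — N14 buckles.
  N4: +80 → 80 ≥ 50
Round 3 — N4 buckles.
  N29: +95 → 95 < 120
No further bucklings.

3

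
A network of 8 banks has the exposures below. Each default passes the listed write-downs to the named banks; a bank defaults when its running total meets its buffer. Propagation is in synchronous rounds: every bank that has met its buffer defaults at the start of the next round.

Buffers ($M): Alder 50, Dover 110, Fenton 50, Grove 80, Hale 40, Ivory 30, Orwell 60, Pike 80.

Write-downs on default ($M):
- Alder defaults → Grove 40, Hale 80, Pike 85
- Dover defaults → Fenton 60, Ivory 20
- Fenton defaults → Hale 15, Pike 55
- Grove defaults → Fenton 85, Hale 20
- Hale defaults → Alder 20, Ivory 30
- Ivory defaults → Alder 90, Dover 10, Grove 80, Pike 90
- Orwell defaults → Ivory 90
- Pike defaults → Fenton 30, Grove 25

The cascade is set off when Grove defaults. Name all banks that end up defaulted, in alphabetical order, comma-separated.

Fenton, Grove

Round 1 — Grove defaults (initial).
  Fenton: +85 → 85 ≥ 50
  Hale: +20 → 20 < 40
Round 2 — Fenton defaults.
  Hale: +15 → 35 < 40
  Pike: +55 → 55 < 80
No further defaults.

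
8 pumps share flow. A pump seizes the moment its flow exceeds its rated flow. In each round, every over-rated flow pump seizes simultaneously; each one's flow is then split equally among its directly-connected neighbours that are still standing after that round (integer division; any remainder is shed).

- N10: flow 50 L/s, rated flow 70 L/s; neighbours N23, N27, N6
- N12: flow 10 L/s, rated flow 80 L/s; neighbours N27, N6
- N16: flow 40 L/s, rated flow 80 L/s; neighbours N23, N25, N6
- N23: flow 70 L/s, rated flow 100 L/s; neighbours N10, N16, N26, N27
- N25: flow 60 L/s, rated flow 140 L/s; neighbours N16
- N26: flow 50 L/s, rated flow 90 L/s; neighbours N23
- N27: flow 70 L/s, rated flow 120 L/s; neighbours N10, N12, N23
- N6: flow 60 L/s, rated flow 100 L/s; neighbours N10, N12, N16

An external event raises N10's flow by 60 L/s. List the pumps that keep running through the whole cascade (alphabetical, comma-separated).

N26

Round 1 — N10 at 110 > 70. N10 seizes.
  N10 sheds 110 L/s to N23, N27, N6: 36 each (2 lost).
    N23: 70+36 = 106 > 100
    N27: 70+36 = 106 ≤ 120
    N6: 60+36 = 96 ≤ 100
Round 2 — N23 seizes.
  N23 sheds 106 L/s to N16, N26, N27: 35 each (1 lost).
    N16: 40+35 = 75 ≤ 80
    N26: 50+35 = 85 ≤ 90
    N27: 106+35 = 141 > 120
Round 3 — N27 seizes.
  N27 sheds 141 L/s to N12: 141 each.
    N12: 10+141 = 151 > 80
Round 4 — N12 seizes.
  N12 sheds 151 L/s to N6: 151 each.
    N6: 96+151 = 247 > 100
Round 5 — N6 seizes.
  N6 sheds 247 L/s to N16: 247 each.
    N16: 75+247 = 322 > 80
Round 6 — N16 seizes.
  N16 sheds 322 L/s to N25: 322 each.
    N25: 60+322 = 382 > 140
Round 7 — N25 seizes.
  N25 sheds 382 L/s: no online neighbours, lost.
No further seizures.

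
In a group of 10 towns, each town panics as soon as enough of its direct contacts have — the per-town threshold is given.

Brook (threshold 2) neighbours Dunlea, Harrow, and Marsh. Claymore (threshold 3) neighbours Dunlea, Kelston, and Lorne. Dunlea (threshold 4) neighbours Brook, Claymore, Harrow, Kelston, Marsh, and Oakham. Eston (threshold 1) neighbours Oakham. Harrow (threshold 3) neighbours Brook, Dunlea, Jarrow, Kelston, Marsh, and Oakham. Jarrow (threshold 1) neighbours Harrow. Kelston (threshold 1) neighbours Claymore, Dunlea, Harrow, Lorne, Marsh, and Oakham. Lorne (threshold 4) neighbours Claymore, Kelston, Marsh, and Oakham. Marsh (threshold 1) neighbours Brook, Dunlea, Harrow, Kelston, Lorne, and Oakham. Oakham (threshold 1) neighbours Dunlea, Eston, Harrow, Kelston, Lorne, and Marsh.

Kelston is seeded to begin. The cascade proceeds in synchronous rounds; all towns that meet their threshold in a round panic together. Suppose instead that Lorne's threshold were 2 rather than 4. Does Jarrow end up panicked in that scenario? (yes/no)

With Lorne's threshold at 2:
Round 1 — Kelston panics (initial).
Round 2 — checking thresholds:
  Claymore: 1 of 3 neighbours < 3, holds.
  Dunlea: 1 of 6 neighbours < 4, holds.
  Harrow: 1 of 6 neighbours < 3, holds.
  Lorne: 1 of 4 neighbours < 2, holds.
  Marsh: 1 of 6 neighbours ≥ 1, panics.
  Oakham: 1 of 6 neighbours ≥ 1, panics.
Round 3 — checking thresholds:
  Brook: 1 of 3 neighbours < 2, holds.
  Claymore: 1 of 3 neighbours < 3, holds.
  Dunlea: 3 of 6 neighbours < 4, holds.
  Eston: 1 of 1 neighbours ≥ 1, panics.
  Harrow: 3 of 6 neighbours ≥ 3, panics.
  Lorne: 3 of 4 neighbours ≥ 2, panics.
Round 4 — checking thresholds:
  Brook: 2 of 3 neighbours ≥ 2, panics.
  Claymore: 2 of 3 neighbours < 3, holds.
  Dunlea: 4 of 6 neighbours ≥ 4, panics.
  Jarrow: 1 of 1 neighbours ≥ 1, panics.
Round 5 — checking thresholds:
  Claymore: 3 of 3 neighbours ≥ 3, panics.
Round 6 — no new panics; cascade stops.

yes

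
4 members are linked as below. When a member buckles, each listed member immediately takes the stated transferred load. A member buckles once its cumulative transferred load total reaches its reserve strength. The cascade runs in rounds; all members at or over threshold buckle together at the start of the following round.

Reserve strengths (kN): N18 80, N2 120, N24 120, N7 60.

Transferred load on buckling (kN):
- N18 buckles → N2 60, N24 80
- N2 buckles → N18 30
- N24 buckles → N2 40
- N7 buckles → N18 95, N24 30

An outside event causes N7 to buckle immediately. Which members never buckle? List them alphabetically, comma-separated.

N2, N24

Round 1 — N7 buckles (initial).
  N18: +95 → 95 ≥ 80
  N24: +30 → 30 < 120
Round 2 — N18 buckles.
  N2: +60 → 60 < 120
  N24: +80 → 110 < 120
No further bucklings.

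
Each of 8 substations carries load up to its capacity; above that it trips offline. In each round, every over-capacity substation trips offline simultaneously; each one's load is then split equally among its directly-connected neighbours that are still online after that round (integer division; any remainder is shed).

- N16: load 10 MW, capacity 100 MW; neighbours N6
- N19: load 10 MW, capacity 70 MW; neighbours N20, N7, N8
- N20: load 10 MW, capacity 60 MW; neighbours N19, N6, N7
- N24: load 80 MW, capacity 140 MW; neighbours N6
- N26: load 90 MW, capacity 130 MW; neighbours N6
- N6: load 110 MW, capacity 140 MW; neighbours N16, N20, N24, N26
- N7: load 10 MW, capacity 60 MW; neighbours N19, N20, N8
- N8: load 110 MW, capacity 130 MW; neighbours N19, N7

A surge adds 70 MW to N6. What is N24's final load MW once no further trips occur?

Round 1 — N6 at 180 > 140. N6 trips offline.
  N6 sheds 180 MW to N16, N20, N24, N26: 45 each.
    N16: 10+45 = 55 ≤ 100
    N20: 10+45 = 55 ≤ 60
    N24: 80+45 = 125 ≤ 140
    N26: 90+45 = 135 > 130
Round 2 — N26 trips offline.
  N26 sheds 135 MW: no online neighbours, lost.
No further trips.

125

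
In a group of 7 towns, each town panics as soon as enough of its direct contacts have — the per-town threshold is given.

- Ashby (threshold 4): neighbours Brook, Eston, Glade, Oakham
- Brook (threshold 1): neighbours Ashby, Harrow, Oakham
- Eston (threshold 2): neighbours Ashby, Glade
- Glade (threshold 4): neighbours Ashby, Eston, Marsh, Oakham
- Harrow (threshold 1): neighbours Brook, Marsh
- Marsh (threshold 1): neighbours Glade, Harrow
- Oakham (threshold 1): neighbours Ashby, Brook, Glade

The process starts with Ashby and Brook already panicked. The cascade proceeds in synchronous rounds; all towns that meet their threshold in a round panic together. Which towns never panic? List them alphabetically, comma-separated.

Round 1 — Ashby, Brook panic (initial).
Round 2 — checking thresholds:
  Eston: 1 of 2 neighbours < 2, not yet.
  Glade: 1 of 4 neighbours < 4, not yet.
  Harrow: 1 of 2 neighbours ≥ 1, panics.
  Oakham: 2 of 3 neighbours ≥ 1, panics.
Round 3 — checking thresholds:
  Eston: 1 of 2 neighbours < 2, not yet.
  Glade: 2 of 4 neighbours < 4, not yet.
  Marsh: 1 of 2 neighbours ≥ 1, panics.
Round 4 — no new panics; cascade stops.

Eston, Glade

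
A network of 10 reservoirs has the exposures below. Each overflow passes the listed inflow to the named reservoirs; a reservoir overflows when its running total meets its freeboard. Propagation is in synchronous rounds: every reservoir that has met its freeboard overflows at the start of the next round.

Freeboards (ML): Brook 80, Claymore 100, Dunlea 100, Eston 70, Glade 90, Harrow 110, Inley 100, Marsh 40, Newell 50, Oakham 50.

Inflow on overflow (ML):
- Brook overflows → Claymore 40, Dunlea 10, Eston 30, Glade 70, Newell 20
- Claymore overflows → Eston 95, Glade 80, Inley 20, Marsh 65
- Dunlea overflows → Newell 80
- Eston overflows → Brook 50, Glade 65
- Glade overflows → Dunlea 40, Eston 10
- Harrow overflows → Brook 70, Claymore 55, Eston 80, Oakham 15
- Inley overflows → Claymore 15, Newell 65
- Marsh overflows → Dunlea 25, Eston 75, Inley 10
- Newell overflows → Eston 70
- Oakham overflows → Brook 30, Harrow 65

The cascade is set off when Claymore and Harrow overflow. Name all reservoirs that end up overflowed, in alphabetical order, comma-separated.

Brook, Claymore, Eston, Glade, Harrow, Marsh

Round 1 — Claymore, Harrow overflow (initial).
  Brook: +70 → 70 < 80
  Eston: +95+80 → 175 ≥ 70
  Glade: +80 → 80 < 90
  Inley: +20 → 20 < 100
  Marsh: +65 → 65 ≥ 40
  Oakham: +15 → 15 < 50
Round 2 — Eston, Marsh overflow.
  Brook: +50 → 120 ≥ 80
  Dunlea: +25 → 25 < 100
  Glade: +65 → 145 ≥ 90
  Inley: +10 → 30 < 100
Round 3 — Brook, Glade overflow.
  Dunlea: +10+40 → 75 < 100
  Newell: +20 → 20 < 50
No further overflows.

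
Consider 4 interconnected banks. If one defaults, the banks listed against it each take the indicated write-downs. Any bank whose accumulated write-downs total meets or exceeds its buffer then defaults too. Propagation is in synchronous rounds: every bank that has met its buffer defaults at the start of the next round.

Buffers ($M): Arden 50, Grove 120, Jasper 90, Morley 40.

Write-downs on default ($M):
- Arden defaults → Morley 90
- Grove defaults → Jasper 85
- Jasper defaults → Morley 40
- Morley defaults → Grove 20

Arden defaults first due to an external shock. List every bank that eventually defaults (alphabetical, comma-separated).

Round 1 — Arden defaults (initial).
  Morley: +90 → 90 ≥ 40
Round 2 — Morley defaults.
  Grove: +20 → 20 < 120
No further defaults.

Arden, Morley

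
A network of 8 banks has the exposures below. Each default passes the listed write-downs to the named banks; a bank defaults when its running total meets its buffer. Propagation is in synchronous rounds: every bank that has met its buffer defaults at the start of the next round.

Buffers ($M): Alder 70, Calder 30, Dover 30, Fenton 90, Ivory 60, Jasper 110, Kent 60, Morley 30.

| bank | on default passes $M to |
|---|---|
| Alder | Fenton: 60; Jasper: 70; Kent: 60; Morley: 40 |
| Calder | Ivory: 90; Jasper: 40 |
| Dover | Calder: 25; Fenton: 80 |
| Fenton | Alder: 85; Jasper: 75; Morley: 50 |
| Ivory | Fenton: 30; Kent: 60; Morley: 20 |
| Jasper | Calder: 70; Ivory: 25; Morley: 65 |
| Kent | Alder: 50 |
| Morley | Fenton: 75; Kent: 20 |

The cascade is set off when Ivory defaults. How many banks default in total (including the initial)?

2

Round 1 — Ivory defaults (initial).
  Fenton: +30 → 30 < 90
  Kent: +60 → 60 ≥ 60
  Morley: +20 → 20 < 30
Round 2 — Kent defaults.
  Alder: +50 → 50 < 70
No further defaults.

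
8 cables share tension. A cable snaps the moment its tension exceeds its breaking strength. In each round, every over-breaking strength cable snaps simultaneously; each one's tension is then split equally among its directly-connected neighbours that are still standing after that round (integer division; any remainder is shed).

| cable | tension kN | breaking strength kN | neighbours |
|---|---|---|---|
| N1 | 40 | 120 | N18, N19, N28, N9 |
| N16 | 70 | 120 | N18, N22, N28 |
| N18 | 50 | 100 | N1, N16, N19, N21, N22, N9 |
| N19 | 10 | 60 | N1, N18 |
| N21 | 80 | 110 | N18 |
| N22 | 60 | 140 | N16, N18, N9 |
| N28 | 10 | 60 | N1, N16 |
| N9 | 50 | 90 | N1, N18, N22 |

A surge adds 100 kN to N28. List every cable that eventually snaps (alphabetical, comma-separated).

Round 1 — N28 at 110 > 60. N28 snaps.
  N28 sheds 110 kN to N1, N16: 55 each.
    N1: 40+55 = 95 ≤ 120
    N16: 70+55 = 125 > 120
Round 2 — N16 snaps.
  N16 sheds 125 kN to N18, N22: 62 each (1 lost).
    N18: 50+62 = 112 > 100
    N22: 60+62 = 122 ≤ 140
Round 3 — N18 snaps.
  N18 sheds 112 kN to N1, N19, N21, N22, N9: 22 each (2 lost).
    N1: 95+22 = 117 ≤ 120
    N19: 10+22 = 32 ≤ 60
    N21: 80+22 = 102 ≤ 110
    N22: 122+22 = 144 > 140
    N9: 50+22 = 72 ≤ 90
Round 4 — N22 snaps.
  N22 sheds 144 kN to N9: 144 each.
    N9: 72+144 = 216 > 90
Round 5 — N9 snaps.
  N9 sheds 216 kN to N1: 216 each.
    N1: 117+216 = 333 > 120
Round 6 — N1 snaps.
  N1 sheds 333 kN to N19: 333 each.
    N19: 32+333 = 365 > 60
Round 7 — N19 snaps.
  N19 sheds 365 kN: no online neighbours, lost.
No further breaks.

N1, N16, N18, N19, N22, N28, N9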